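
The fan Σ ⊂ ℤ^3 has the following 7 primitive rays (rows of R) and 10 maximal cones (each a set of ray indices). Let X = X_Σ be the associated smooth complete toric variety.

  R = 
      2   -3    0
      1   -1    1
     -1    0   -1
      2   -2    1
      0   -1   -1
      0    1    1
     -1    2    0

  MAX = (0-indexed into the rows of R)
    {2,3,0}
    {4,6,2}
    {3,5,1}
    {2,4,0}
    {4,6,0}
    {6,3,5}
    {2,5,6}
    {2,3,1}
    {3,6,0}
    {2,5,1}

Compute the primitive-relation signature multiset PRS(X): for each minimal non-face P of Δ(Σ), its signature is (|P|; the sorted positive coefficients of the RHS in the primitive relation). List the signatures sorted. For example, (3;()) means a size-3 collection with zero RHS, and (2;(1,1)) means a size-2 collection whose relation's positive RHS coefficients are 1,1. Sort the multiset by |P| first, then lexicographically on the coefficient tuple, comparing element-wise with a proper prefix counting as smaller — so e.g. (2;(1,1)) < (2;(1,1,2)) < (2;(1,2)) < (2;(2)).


Δ(Σ) — 7 vertices, 9 min non-faces:

  P = {4,5}:  v_{4} + v_{5} = 0  →  sig = (2;())
  P = {0,5}:  v_{0} + v_{5} = v_{3}  →  sig = (2;(1))
  P = {1,6}:  v_{1} + v_{6} = v_{5}  →  sig = (2;(1))
  P = {3,4}:  v_{3} + v_{4} = v_{0}  →  sig = (2;(1))
  P = {1,4}:  v_{1} + v_{4} = v_{2} + v_{3}  →  sig = (2;(1,1))
  P = {0,1}:  v_{0} + v_{1} = v_{2} + 2·v_{3}  →  sig = (2;(1,2))
  P = {2,3,6}:  v_{2} + v_{3} + v_{6} = 0  →  sig = (3;())
  P = {0,2,6}:  v_{0} + v_{2} + v_{6} = v_{4}  →  sig = (3;(1))
  P = {2,3,5}:  v_{2} + v_{3} + v_{5} = v_{1}  →  sig = (3;(1))

Hence PRS(X_Σ) =
{ (2;()),  (2;(1)) ×3,  (2;(1,1)),  (2;(1,2)),  (3;()),  (3;(1)) ×2 }


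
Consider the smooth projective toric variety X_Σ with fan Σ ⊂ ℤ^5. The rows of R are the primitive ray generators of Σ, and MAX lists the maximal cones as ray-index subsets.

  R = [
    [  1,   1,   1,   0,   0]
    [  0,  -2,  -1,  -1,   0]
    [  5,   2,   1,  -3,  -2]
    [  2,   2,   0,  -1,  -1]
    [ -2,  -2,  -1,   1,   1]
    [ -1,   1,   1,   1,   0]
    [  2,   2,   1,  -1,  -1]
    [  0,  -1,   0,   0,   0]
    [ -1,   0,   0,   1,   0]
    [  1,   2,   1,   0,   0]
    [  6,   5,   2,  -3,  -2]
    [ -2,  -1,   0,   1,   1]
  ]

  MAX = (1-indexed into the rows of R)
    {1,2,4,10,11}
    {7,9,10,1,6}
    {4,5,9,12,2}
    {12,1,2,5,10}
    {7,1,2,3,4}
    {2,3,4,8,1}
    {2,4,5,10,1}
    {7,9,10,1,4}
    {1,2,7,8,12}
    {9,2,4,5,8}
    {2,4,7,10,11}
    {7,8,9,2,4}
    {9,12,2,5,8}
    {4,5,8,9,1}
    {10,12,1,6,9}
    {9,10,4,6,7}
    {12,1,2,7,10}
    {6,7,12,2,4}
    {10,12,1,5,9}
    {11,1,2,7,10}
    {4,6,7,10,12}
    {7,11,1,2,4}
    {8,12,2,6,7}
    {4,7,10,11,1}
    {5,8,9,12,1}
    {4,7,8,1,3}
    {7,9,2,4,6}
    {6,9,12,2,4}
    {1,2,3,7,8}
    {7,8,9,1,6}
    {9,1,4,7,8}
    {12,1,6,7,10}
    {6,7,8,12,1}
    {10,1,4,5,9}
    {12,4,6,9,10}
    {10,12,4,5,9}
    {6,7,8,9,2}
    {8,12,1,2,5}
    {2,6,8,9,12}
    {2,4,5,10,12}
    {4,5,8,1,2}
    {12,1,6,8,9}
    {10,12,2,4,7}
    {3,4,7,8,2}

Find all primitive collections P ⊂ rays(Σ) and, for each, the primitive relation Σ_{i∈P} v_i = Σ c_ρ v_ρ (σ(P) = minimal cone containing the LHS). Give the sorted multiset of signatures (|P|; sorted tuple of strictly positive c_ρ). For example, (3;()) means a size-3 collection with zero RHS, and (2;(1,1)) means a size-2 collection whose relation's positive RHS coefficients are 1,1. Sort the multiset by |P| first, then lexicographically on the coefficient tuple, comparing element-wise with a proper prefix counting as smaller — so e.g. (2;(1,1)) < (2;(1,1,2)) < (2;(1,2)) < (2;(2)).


Δ(Σ) — 12 vertices, 25 min non-faces:

  P={5,7}:  v_{5} + v_{7} = 0 ; sig = (2;())
  P={8,10}:  v_{8} + v_{10} = v_{1} ; sig = (2;(1))
  P={5,6}:  v_{5} + v_{6} = v_{9} + v_{12} ; sig = (2;(1,1))
  P={3,12}:  v_{3} + v_{12} = v_{1} + v_{2} + v_{7} ; sig = (2;(1,1,1))
  P={9,11}:  v_{9} + v_{11} = v_{1} + v_{4} + v_{7} ; sig = (2;(1,1,1))
  P={3,5}:  v_{3} + v_{5} = v_{1} + v_{2} + v_{4} + v_{8} ; sig = (2;(1,1,1,1))
  P={5,11}:  v_{5} + v_{11} = v_{1} + v_{2} + v_{4} + v_{10} ; sig = (2;(1,1,1,1))
  P={3,10}:  v_{3} + v_{10} = 2·v_{1} + v_{2} + v_{4} + v_{7} ; sig = (2;(1,1,1,2))
  P={8,11}:  v_{8} + v_{11} = 2·v_{1} + v_{2} + v_{4} + v_{7} ; sig = (2;(1,1,1,2))
  P={3,9}:  v_{3} + v_{9} = v_{4} + v_{7} + 2·v_{8} ; sig = (2;(1,1,2))
  P={11,12}:  v_{11} + v_{12} = v_{2} + v_{7} + 2·v_{10} ; sig = (2;(1,1,2))
  P={3,6}:  v_{3} + v_{6} = 2·v_{7} + v_{8} ; sig = (2;(1,2))
  P={6,11}:  v_{6} + v_{11} = 2·v_{7} + v_{10} ; sig = (2;(1,2))
  P={3,11}:  v_{3} + v_{11} = 3·v_{1} + 2·v_{2} + 2·v_{4} + 2·v_{7} ; sig = (2;(2,2,2,3))
  P={2,9,10}:  v_{2} + v_{9} + v_{10} = 0 ; sig = (3;())
  P={4,8,12}:  v_{4} + v_{8} + v_{12} = 0 ; sig = (3;())
  P={1,2,9}:  v_{1} + v_{2} + v_{9} = v_{8} ; sig = (3;(1))
  P={1,4,12}:  v_{1} + v_{4} + v_{12} = v_{10} ; sig = (3;(1))
  P={7,9,12}:  v_{7} + v_{9} + v_{12} = v_{6} ; sig = (3;(1))
  P={2,6,10}:  v_{2} + v_{6} + v_{10} = v_{7} + v_{12} ; sig = (3;(1,1))
  P={4,6,8}:  v_{4} + v_{6} + v_{8} = v_{7} + v_{9} ; sig = (3;(1,1))
  P={1,2,6}:  v_{1} + v_{2} + v_{6} = v_{7} + v_{8} + v_{12} ; sig = (3;(1,1,1))
  P={1,4,6}:  v_{1} + v_{4} + v_{6} = v_{7} + v_{9} + v_{10} ; sig = (3;(1,1,1))
  P={1,2,4,7,8}:  v_{1} + v_{2} + v_{4} + v_{7} + v_{8} = v_{3} ; sig = (5;(1))
  P={1,2,4,7,10}:  v_{1} + v_{2} + v_{4} + v_{7} + v_{10} = v_{11} ; sig = (5;(1))

Sorted signature multiset PRS(X):
    (2;())
    (2;(1))
    (2;(1,1))
    (2;(1,1,1))
    (2;(1,1,1))
    (2;(1,1,1,1))
    (2;(1,1,1,1))
    (2;(1,1,1,2))
    (2;(1,1,1,2))
    (2;(1,1,2))
    (2;(1,1,2))
    (2;(1,2))
    (2;(1,2))
    (2;(2,2,2,3))
    (3;())
    (3;())
    (3;(1))
    (3;(1))
    (3;(1))
    (3;(1,1))
    (3;(1,1))
    (3;(1,1,1))
    (3;(1,1,1))
    (5;(1))
    (5;(1))


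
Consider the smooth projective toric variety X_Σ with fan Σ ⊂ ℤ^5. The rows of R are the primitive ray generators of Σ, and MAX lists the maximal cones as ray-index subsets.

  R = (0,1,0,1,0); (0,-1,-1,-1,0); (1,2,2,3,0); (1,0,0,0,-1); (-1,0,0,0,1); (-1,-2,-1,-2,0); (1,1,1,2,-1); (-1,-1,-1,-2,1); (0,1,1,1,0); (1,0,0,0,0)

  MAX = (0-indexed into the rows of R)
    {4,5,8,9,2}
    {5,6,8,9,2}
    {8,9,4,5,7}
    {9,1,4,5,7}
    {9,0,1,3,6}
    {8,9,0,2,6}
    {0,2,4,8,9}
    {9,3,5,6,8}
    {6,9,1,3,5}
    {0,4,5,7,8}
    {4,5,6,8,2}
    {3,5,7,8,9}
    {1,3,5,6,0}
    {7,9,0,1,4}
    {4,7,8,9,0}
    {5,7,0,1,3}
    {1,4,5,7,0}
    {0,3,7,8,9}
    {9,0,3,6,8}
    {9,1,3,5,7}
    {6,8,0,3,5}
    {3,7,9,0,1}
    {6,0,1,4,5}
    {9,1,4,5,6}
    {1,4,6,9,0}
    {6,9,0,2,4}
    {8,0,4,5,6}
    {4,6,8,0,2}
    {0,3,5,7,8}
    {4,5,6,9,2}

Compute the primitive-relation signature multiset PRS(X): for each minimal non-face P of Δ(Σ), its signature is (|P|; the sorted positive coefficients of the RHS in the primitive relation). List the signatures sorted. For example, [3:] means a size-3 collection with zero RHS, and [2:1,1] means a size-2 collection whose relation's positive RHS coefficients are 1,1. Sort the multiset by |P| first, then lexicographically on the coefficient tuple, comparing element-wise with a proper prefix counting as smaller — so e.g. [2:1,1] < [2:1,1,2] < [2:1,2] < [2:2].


Δ(Σ) — 10 vertices, 9 min non-faces:

  P = {1,8}:  v_{1} + v_{8} = 0 — sig = [2:]
  P = {3,4}:  v_{3} + v_{4} = 0 — sig = [2:]
  P = {6,7}:  v_{6} + v_{7} = 0 — sig = [2:]
  P = {1,2}:  v_{1} + v_{2} = v_{4} + v_{6} + v_{9} — sig = [2:1,1,1]
  P = {2,3}:  v_{2} + v_{3} = v_{6} + v_{8} + v_{9} — sig = [2:1,1,1]
  P = {2,7}:  v_{2} + v_{7} = v_{4} + v_{8} + v_{9} — sig = [2:1,1,1]
  P = {0,5,9}:  v_{0} + v_{5} + v_{9} = v_{1} — sig = [3:1]
  P = {0,2,5}:  v_{0} + v_{2} + v_{5} = v_{4} + v_{6} — sig = [3:1,1]
  P = {4,6,8,9}:  v_{4} + v_{6} + v_{8} + v_{9} = v_{2} — sig = [4:1]

Signatures (|P|; sorted positive RHS coefficients), sorted:
[[2:], [2:], [2:], [2:1,1,1], [2:1,1,1], [2:1,1,1], [3:1], [3:1,1], [4:1]]


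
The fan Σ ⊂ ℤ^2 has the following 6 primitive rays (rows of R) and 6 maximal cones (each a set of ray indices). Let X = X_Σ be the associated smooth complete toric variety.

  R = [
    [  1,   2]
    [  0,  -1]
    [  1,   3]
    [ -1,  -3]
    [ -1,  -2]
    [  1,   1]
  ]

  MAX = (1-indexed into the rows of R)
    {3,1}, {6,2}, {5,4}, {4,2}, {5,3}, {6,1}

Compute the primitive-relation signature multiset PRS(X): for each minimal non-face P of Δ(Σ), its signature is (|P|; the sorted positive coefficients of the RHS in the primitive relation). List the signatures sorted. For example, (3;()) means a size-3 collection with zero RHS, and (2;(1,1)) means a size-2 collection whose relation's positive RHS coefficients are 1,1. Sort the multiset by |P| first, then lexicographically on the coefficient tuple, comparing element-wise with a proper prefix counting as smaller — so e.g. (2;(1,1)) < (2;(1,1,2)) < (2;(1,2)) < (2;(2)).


9 minimal non-faces of Δ(Σ) (on 6 rays):

  P = {1,5}:  v_{1} + v_{5} = 0  →  sig = (2;())
  P = {3,4}:  v_{3} + v_{4} = 0  →  sig = (2;())
  P = {1,2}:  v_{1} + v_{2} = v_{6}  →  sig = (2;(1))
  P = {1,4}:  v_{1} + v_{4} = v_{2}  →  sig = (2;(1))
  P = {2,3}:  v_{2} + v_{3} = v_{1}  →  sig = (2;(1))
  P = {2,5}:  v_{2} + v_{5} = v_{4}  →  sig = (2;(1))
  P = {5,6}:  v_{5} + v_{6} = v_{2}  →  sig = (2;(1))
  P = {3,6}:  v_{3} + v_{6} = 2·v_{1}  →  sig = (2;(2))
  P = {4,6}:  v_{4} + v_{6} = 2·v_{2}  →  sig = (2;(2))

Hence PRS(X_Σ) =
[(2;()), (2;()), (2;(1)), (2;(1)), (2;(1)), (2;(1)), (2;(1)), (2;(2)), (2;(2))]


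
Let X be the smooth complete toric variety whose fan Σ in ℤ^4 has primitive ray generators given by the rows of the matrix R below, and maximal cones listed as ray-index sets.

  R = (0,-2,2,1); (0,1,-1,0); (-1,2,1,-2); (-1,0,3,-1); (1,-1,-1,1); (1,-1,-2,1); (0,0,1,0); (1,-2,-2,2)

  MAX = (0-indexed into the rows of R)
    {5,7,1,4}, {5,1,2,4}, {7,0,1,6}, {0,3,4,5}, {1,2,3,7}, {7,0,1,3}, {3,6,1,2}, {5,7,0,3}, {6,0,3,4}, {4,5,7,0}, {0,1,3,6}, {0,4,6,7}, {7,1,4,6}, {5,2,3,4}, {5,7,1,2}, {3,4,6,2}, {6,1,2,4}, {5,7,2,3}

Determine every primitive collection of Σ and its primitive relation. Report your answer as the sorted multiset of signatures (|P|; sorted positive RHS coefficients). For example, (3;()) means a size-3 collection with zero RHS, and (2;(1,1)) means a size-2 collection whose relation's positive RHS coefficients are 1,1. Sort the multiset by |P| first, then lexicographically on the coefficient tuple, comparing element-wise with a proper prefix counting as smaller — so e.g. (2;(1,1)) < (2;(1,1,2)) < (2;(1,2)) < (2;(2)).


|primitive collections| = 10. Relations:

  P = {0,2}:  v_{0} + v_{2} = v_{3}  so sig = (2;(1))
  P = {5,6}:  v_{5} + v_{6} = v_{4}  so sig = (2;(1))
  P = {1,3,5}:  v_{1} + v_{3} + v_{5} = 0  so sig = (3;())
  P = {2,6,7}:  v_{2} + v_{6} + v_{7} = 0  so sig = (3;())
  P = {1,3,4}:  v_{1} + v_{3} + v_{4} = v_{6}  so sig = (3;(1))
  P = {2,4,7}:  v_{2} + v_{4} + v_{7} = v_{5}  so sig = (3;(1))
  P = {3,6,7}:  v_{3} + v_{6} + v_{7} = v_{0}  so sig = (3;(1))
  P = {0,1,5}:  v_{0} + v_{1} + v_{5} = v_{6} + v_{7}  so sig = (3;(1,1))
  P = {3,4,7}:  v_{3} + v_{4} + v_{7} = v_{0} + v_{5}  so sig = (3;(1,1))
  P = {0,1,4}:  v_{0} + v_{1} + v_{4} = 2·v_{6} + v_{7}  so sig = (3;(1,2))

Signatures (|P|; sorted positive RHS coefficients), sorted:
{ (2;(1)) ×2,  (3;()) ×2,  (3;(1)) ×3,  (3;(1,1)) ×2,  (3;(1,2)) }


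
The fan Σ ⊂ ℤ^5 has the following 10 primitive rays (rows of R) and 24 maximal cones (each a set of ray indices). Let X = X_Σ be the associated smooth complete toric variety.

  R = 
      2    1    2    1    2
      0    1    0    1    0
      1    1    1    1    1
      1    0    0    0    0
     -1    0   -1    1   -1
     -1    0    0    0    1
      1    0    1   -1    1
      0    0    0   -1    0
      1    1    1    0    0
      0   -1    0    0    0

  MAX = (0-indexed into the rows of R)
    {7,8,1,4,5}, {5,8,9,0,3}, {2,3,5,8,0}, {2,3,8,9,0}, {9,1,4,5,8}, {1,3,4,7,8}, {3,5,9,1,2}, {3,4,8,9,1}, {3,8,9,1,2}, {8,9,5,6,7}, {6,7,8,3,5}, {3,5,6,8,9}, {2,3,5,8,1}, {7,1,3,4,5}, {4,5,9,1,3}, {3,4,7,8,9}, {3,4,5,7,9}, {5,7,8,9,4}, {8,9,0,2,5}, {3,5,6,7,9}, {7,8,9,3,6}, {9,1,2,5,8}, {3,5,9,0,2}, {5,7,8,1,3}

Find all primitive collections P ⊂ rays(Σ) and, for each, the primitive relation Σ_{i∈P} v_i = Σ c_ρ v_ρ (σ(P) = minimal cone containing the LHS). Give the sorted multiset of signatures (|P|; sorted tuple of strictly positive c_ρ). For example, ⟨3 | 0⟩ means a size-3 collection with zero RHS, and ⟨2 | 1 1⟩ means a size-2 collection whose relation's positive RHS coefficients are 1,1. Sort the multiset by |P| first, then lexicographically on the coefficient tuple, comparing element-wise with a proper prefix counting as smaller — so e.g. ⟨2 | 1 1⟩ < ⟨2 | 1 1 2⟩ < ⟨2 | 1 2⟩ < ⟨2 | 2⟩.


The 14 primitive collections of Σ (r=10, n=5):

  P = {4,6}:  v_{4} + v_{6} = 0 — sig = ⟨2 | 0⟩
  P = {0,4}:  v_{0} + v_{4} = v_{1} + v_{2} + v_{9} — sig = ⟨2 | 1 1 1⟩
  P = {1,6}:  v_{1} + v_{6} = v_{3} + v_{5} + v_{8} — sig = ⟨2 | 1 1 1⟩
  P = {2,7}:  v_{2} + v_{7} = v_{3} + v_{5} + v_{8} — sig = ⟨2 | 1 1 1⟩
  P = {2,4}:  v_{2} + v_{4} = 2·v_{1} + v_{9} — sig = ⟨2 | 1 2⟩
  P = {0,7}:  v_{0} + v_{7} = 2·v_{3} + 2·v_{5} + 2·v_{8} + v_{9} — sig = ⟨2 | 1 2 2 2⟩
  P = {2,6}:  v_{2} + v_{6} = 2·v_{3} + 2·v_{5} + 2·v_{8} + v_{9} — sig = ⟨2 | 1 2 2 2⟩
  P = {0,1}:  v_{0} + v_{1} = 2·v_{2} — sig = ⟨2 | 2⟩
  P = {0,6}:  v_{0} + v_{6} = 3·v_{3} + 3·v_{5} + 3·v_{8} + 2·v_{9} — sig = ⟨2 | 2 3 3 3⟩
  P = {1,7,9}:  v_{1} + v_{7} + v_{9} = 0 — sig = ⟨3 | 0⟩
  P = {3,4,5,8}:  v_{3} + v_{4} + v_{5} + v_{8} = v_{1} — sig = ⟨4 | 1⟩
  P = {1,3,5,8,9}:  v_{1} + v_{3} + v_{5} + v_{8} + v_{9} = v_{2} — sig = ⟨5 | 1⟩
  P = {2,3,5,8,9}:  v_{2} + v_{3} + v_{5} + v_{8} + v_{9} = v_{0} — sig = ⟨5 | 1⟩
  P = {3,5,7,8,9}:  v_{3} + v_{5} + v_{7} + v_{8} + v_{9} = v_{6} — sig = ⟨5 | 1⟩

Hence PRS(X_Σ) =
[⟨2 | 0⟩, ⟨2 | 1 1 1⟩, ⟨2 | 1 1 1⟩, ⟨2 | 1 1 1⟩, ⟨2 | 1 2⟩, ⟨2 | 1 2 2 2⟩, ⟨2 | 1 2 2 2⟩, ⟨2 | 2⟩, ⟨2 | 2 3 3 3⟩, ⟨3 | 0⟩, ⟨4 | 1⟩, ⟨5 | 1⟩, ⟨5 | 1⟩, ⟨5 | 1⟩]


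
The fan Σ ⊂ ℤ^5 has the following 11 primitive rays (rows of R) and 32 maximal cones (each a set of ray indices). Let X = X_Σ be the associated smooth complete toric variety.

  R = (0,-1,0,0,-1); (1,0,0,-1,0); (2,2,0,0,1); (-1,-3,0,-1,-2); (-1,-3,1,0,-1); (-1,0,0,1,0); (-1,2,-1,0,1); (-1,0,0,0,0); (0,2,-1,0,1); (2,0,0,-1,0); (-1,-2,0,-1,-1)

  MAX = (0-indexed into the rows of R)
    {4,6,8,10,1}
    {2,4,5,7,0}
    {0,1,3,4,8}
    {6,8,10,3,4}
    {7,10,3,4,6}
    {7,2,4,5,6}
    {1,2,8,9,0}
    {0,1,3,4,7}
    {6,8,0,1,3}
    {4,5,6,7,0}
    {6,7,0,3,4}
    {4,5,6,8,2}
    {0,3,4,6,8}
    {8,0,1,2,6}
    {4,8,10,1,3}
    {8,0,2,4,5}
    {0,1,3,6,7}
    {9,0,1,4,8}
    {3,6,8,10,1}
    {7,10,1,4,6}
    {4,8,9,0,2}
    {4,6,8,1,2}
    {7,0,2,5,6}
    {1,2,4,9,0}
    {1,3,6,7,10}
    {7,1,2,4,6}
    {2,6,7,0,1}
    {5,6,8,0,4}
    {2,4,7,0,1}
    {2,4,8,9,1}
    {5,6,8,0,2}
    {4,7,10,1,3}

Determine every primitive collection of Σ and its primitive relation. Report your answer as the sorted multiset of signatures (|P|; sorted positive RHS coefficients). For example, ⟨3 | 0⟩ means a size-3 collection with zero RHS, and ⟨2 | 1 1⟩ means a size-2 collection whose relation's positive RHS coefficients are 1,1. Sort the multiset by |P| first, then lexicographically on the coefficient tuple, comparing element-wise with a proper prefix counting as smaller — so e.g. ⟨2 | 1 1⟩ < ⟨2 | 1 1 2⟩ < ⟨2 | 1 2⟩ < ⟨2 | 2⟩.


16 collections generate NE(X_Σ); each relation:

  {1,5}:  v_{1} + v_{5} = 0  ⇒ sig = ⟨2 | 0⟩
  {0,10}:  v_{0} + v_{10} = v_{3}  ⇒ sig = ⟨2 | 1⟩
  {2,10}:  v_{2} + v_{10} = v_{1}  ⇒ sig = ⟨2 | 1⟩
  {7,8}:  v_{7} + v_{8} = v_{6}  ⇒ sig = ⟨2 | 1⟩
  {7,9}:  v_{7} + v_{9} = v_{1}  ⇒ sig = ⟨2 | 1⟩
  {2,3}:  v_{2} + v_{3} = v_{0} + v_{1}  ⇒ sig = ⟨2 | 1 1⟩
  {6,9}:  v_{6} + v_{9} = v_{1} + v_{8}  ⇒ sig = ⟨2 | 1 1⟩
  {5,10}:  v_{5} + v_{10} = v_{0} + v_{4} + v_{6}  ⇒ sig = ⟨2 | 1 1 1⟩
  {5,9}:  v_{5} + v_{9} = v_{0} + v_{2} + v_{4} + v_{8}  ⇒ sig = ⟨2 | 1 1 1 1⟩
  {9,10}:  v_{9} + v_{10} = v_{0} + 2·v_{1} + v_{4} + v_{8}  ⇒ sig = ⟨2 | 1 1 1 2⟩
  {3,5}:  v_{3} + v_{5} = 2·v_{0} + v_{4} + v_{6}  ⇒ sig = ⟨2 | 1 1 2⟩
  {3,9}:  v_{3} + v_{9} = 2·v_{0} + 2·v_{1} + v_{4} + v_{8}  ⇒ sig = ⟨2 | 1 1 2 2⟩
  {0,2,4,6}:  v_{0} + v_{2} + v_{4} + v_{6} = 0  ⇒ sig = ⟨4 | 0⟩
  {0,1,4,6}:  v_{0} + v_{1} + v_{4} + v_{6} = v_{10}  ⇒ sig = ⟨4 | 1⟩
  {1,3,4,6}:  v_{1} + v_{3} + v_{4} + v_{6} = 2·v_{10}  ⇒ sig = ⟨4 | 2⟩
  {0,1,2,4,8}:  v_{0} + v_{1} + v_{2} + v_{4} + v_{8} = v_{9}  ⇒ sig = ⟨5 | 1⟩

Hence PRS(X_Σ) =
    |P|=2: 12 collections, coeffs (), (1), (1), (1), (1), (1,1), (1,1), (1,1,1), (1,1,1,1), (1,1,1,2), (1,1,2), (1,1,2,2)
    |P|=4: 3 collections, coeffs (), (1), (2)
    |P|=5: 1 collection, coeffs (1)


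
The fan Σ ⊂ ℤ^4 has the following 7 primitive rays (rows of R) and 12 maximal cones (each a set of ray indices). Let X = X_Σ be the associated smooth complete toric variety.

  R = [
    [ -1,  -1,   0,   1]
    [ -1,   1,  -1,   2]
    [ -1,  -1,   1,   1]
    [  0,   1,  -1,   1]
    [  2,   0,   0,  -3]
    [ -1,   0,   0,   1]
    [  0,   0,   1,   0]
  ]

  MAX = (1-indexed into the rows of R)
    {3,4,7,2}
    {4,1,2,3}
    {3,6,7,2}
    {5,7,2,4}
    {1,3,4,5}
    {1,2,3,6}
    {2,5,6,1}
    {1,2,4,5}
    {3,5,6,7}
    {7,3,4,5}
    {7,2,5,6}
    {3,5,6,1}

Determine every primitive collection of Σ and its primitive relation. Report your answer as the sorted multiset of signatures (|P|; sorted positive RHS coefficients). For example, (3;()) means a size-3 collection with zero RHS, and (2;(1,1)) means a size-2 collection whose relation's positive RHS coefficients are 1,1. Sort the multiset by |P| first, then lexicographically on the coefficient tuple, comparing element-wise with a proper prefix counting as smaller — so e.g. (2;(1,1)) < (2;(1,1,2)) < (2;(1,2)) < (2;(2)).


The 3 primitive collections of Σ (r=7, n=4):

  P = {1,7}:  v_{1} + v_{7} = v_{3}  ⟹  sig = (2;(1))
  P = {4,6}:  v_{4} + v_{6} = v_{2}  ⟹  sig = (2;(1))
  P = {2,3,5}:  v_{2} + v_{3} + v_{5} = 0  ⟹  sig = (3;())

Hence PRS(X_Σ) =
    (2;(1))
    (2;(1))
    (3;())


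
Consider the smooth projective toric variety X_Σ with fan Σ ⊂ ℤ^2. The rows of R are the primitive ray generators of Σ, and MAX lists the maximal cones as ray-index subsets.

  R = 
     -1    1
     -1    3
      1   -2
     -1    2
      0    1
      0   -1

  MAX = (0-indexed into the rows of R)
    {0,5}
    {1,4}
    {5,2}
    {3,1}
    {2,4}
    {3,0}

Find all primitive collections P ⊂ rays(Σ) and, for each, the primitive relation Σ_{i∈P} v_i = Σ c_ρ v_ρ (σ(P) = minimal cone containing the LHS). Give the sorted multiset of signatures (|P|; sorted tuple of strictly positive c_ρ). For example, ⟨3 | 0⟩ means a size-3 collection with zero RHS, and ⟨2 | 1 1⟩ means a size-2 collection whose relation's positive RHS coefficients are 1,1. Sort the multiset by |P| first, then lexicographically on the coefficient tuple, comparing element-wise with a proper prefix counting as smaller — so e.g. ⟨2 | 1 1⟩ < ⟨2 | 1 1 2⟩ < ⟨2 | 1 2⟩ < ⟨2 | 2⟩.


Primitive collections (9):

  • {2,3}:  v_{2} + v_{3} = 0 ; sig = ⟨2 | 0⟩
  • {4,5}:  v_{4} + v_{5} = 0 ; sig = ⟨2 | 0⟩
  • {0,2}:  v_{0} + v_{2} = v_{5} ; sig = ⟨2 | 1⟩
  • {0,4}:  v_{0} + v_{4} = v_{3} ; sig = ⟨2 | 1⟩
  • {1,2}:  v_{1} + v_{2} = v_{4} ; sig = ⟨2 | 1⟩
  • {1,5}:  v_{1} + v_{5} = v_{3} ; sig = ⟨2 | 1⟩
  • {3,4}:  v_{3} + v_{4} = v_{1} ; sig = ⟨2 | 1⟩
  • {3,5}:  v_{3} + v_{5} = v_{0} ; sig = ⟨2 | 1⟩
  • {0,1}:  v_{0} + v_{1} = 2·v_{3} ; sig = ⟨2 | 2⟩

Sorted signature multiset PRS(X):
    ⟨2 | 0⟩
    ⟨2 | 0⟩
    ⟨2 | 1⟩
    ⟨2 | 1⟩
    ⟨2 | 1⟩
    ⟨2 | 1⟩
    ⟨2 | 1⟩
    ⟨2 | 1⟩
    ⟨2 | 2⟩


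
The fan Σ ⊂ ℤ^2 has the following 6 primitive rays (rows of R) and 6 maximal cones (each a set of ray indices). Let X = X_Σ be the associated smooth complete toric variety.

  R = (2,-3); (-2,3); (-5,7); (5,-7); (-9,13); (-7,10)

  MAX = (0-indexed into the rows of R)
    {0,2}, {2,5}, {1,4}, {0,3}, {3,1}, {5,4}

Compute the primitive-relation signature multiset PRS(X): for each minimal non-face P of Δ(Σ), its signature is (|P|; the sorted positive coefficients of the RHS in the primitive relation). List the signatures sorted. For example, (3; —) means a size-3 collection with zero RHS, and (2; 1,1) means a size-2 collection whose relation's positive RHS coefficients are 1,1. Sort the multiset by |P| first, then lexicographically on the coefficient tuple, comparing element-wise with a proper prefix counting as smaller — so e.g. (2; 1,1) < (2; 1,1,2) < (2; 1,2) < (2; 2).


Primitive collections (9):

  {0,1}:  v_{0} + v_{1} = 0 — sig = (2; —)
  {2,3}:  v_{2} + v_{3} = 0 — sig = (2; —)
  {0,4}:  v_{0} + v_{4} = v_{5} — sig = (2; 1)
  {0,5}:  v_{0} + v_{5} = v_{2} — sig = (2; 1)
  {1,2}:  v_{1} + v_{2} = v_{5} — sig = (2; 1)
  {1,5}:  v_{1} + v_{5} = v_{4} — sig = (2; 1)
  {3,5}:  v_{3} + v_{5} = v_{1} — sig = (2; 1)
  {2,4}:  v_{2} + v_{4} = 2·v_{5} — sig = (2; 2)
  {3,4}:  v_{3} + v_{4} = 2·v_{1} — sig = (2; 2)

Hence PRS(X_Σ) =
    |P|=2: 9 collections, coeffs (), (), (1), (1), (1), (1), (1), (2), (2)


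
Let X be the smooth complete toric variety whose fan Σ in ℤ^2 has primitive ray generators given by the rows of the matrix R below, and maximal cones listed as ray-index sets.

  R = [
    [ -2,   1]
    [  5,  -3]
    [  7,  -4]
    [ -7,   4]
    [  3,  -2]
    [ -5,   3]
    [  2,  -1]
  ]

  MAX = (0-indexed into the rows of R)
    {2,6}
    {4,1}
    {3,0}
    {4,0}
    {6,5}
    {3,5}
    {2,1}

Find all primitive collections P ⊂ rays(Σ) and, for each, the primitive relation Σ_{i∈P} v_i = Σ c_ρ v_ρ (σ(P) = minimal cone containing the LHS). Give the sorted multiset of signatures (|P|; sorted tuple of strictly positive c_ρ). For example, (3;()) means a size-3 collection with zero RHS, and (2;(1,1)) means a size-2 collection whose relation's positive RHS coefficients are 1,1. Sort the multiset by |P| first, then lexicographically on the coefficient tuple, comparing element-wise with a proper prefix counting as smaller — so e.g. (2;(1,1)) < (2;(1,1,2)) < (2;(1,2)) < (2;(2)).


|primitive collections| = 14. Relations:

  {0,6}:  v_{0} + v_{6} = 0  ⇒ sig = (2;())
  {1,5}:  v_{1} + v_{5} = 0  ⇒ sig = (2;())
  {2,3}:  v_{2} + v_{3} = 0  ⇒ sig = (2;())
  {0,1}:  v_{0} + v_{1} = v_{4}  ⇒ sig = (2;(1))
  {0,2}:  v_{0} + v_{2} = v_{1}  ⇒ sig = (2;(1))
  {0,5}:  v_{0} + v_{5} = v_{3}  ⇒ sig = (2;(1))
  {1,3}:  v_{1} + v_{3} = v_{0}  ⇒ sig = (2;(1))
  {1,6}:  v_{1} + v_{6} = v_{2}  ⇒ sig = (2;(1))
  {2,5}:  v_{2} + v_{5} = v_{6}  ⇒ sig = (2;(1))
  {3,6}:  v_{3} + v_{6} = v_{5}  ⇒ sig = (2;(1))
  {4,5}:  v_{4} + v_{5} = v_{0}  ⇒ sig = (2;(1))
  {4,6}:  v_{4} + v_{6} = v_{1}  ⇒ sig = (2;(1))
  {2,4}:  v_{2} + v_{4} = 2·v_{1}  ⇒ sig = (2;(2))
  {3,4}:  v_{3} + v_{4} = 2·v_{0}  ⇒ sig = (2;(2))

so the primitive-relation signature multiset is
    (2;())
    (2;())
    (2;())
    (2;(1))
    (2;(1))
    (2;(1))
    (2;(1))
    (2;(1))
    (2;(1))
    (2;(1))
    (2;(1))
    (2;(1))
    (2;(2))
    (2;(2))


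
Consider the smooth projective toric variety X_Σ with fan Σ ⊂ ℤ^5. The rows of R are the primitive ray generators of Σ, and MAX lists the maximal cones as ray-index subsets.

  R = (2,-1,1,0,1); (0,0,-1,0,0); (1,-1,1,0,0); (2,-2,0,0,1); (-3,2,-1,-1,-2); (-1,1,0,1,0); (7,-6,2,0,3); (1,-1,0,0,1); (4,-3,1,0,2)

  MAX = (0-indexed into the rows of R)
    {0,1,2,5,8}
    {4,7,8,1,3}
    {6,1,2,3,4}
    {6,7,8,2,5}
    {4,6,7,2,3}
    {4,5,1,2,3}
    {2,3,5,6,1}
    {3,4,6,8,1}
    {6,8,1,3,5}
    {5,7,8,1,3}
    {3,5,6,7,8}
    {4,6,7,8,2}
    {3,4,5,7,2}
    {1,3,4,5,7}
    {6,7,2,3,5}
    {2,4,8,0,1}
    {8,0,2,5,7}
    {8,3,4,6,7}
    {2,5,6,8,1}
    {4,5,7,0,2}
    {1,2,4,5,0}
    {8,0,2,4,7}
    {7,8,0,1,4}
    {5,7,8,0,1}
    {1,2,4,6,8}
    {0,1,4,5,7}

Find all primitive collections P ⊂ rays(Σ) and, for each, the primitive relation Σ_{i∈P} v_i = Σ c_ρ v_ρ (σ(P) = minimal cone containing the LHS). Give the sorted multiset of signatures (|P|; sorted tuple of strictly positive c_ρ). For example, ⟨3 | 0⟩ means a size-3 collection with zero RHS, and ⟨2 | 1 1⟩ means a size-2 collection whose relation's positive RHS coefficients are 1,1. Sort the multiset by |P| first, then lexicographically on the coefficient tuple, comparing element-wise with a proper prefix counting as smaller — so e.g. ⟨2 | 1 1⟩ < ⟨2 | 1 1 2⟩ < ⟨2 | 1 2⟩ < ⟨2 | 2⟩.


|primitive collections| = 7. Relations:

  • {0,3}:  v_{0} + v_{3} = v_{8}  ⟹  sig = ⟨2 | 1⟩
  • {0,6}:  v_{0} + v_{6} = v_{2} + 2·v_{8}  ⟹  sig = ⟨2 | 1 2⟩
  • {4,5,8}:  v_{4} + v_{5} + v_{8} = 0  ⟹  sig = ⟨3 | 0⟩
  • {1,2,7}:  v_{1} + v_{2} + v_{7} = v_{3}  ⟹  sig = ⟨3 | 1⟩
  • {2,3,8}:  v_{2} + v_{3} + v_{8} = v_{6}  ⟹  sig = ⟨3 | 1⟩
  • {4,5,6}:  v_{4} + v_{5} + v_{6} = v_{2} + v_{3}  ⟹  sig = ⟨3 | 1 1⟩
  • {1,6,7}:  v_{1} + v_{6} + v_{7} = 2·v_{3} + v_{8}  ⟹  sig = ⟨3 | 1 2⟩

Sorted signature multiset PRS(X):
    ⟨2 | 1⟩
    ⟨2 | 1 2⟩
    ⟨3 | 0⟩
    ⟨3 | 1⟩
    ⟨3 | 1⟩
    ⟨3 | 1 1⟩
    ⟨3 | 1 2⟩


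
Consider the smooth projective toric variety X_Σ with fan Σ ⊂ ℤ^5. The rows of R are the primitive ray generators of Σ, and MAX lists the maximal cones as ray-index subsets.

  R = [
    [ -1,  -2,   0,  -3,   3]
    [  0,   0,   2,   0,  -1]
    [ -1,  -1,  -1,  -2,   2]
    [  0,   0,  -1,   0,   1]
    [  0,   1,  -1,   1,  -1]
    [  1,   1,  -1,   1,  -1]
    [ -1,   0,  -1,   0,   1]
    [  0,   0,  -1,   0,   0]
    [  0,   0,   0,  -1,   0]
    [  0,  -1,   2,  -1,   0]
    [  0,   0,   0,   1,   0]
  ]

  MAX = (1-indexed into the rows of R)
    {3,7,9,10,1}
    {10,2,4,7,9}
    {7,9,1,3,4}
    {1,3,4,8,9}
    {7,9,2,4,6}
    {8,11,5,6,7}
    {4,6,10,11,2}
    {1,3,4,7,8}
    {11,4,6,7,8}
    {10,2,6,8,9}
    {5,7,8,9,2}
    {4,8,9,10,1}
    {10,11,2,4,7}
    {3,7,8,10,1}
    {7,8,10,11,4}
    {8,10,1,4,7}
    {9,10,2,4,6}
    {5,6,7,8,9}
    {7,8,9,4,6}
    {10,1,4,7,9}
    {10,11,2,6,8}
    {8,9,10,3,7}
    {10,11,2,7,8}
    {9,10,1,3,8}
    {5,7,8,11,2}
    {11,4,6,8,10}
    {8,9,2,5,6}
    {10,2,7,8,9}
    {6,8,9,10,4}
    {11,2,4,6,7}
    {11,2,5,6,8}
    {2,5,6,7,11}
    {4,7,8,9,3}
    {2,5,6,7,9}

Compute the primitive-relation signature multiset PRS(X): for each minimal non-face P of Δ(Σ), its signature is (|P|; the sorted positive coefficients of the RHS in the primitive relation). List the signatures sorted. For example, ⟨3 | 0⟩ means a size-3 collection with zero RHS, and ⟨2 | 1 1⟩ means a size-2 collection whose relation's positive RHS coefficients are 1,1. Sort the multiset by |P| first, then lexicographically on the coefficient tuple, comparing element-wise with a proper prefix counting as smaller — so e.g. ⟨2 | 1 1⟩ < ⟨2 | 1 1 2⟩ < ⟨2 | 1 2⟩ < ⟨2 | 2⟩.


The 17 primitive collections of Σ (r=11, n=5):

  P = {9,11}:  v_{9} + v_{11} = 0  so sig = ⟨2 | 0⟩
  P = {1,5}:  v_{1} + v_{5} = v_{3}  so sig = ⟨2 | 1⟩
  P = {4,5}:  v_{4} + v_{5} = v_{6} + v_{7}  so sig = ⟨2 | 1 1⟩
  P = {5,10}:  v_{5} + v_{10} = v_{2} + v_{8}  so sig = ⟨2 | 1 1⟩
  P = {2,3}:  v_{2} + v_{3} = v_{7} + v_{9} + v_{10}  so sig = ⟨2 | 1 1 1⟩
  P = {3,5}:  v_{3} + v_{5} = v_{7} + v_{8} + v_{9}  so sig = ⟨2 | 1 1 1⟩
  P = {3,6}:  v_{3} + v_{6} = v_{4} + v_{8} + v_{9}  so sig = ⟨2 | 1 1 1⟩
  P = {3,11}:  v_{3} + v_{11} = v_{4} + v_{7} + v_{8} + v_{10}  so sig = ⟨2 | 1 1 1 1⟩
  P = {1,2}:  v_{1} + v_{2} = v_{4} + v_{7} + v_{9} + 2·v_{10}  so sig = ⟨2 | 1 1 1 2⟩
  P = {1,6}:  v_{1} + v_{6} = 2·v_{4} + v_{8} + v_{9} + v_{10}  so sig = ⟨2 | 1 1 1 2⟩
  P = {1,11}:  v_{1} + v_{11} = 2·v_{4} + v_{7} + v_{8} + 2·v_{10}  so sig = ⟨2 | 1 1 2 2⟩
  P = {2,4,8}:  v_{2} + v_{4} + v_{8} = 0  so sig = ⟨3 | 0⟩
  P = {6,7,10}:  v_{6} + v_{7} + v_{10} = 0  so sig = ⟨3 | 0⟩
  P = {3,4,10}:  v_{3} + v_{4} + v_{10} = v_{1}  so sig = ⟨3 | 1⟩
  P = {2,6,7,8}:  v_{2} + v_{6} + v_{7} + v_{8} = v_{5}  so sig = ⟨4 | 1⟩
  P = {1,7,8,9}:  v_{1} + v_{7} + v_{8} + v_{9} = 2·v_{3}  so sig = ⟨4 | 2⟩
  P = {4,7,8,9,10}:  v_{4} + v_{7} + v_{8} + v_{9} + v_{10} = v_{3}  so sig = ⟨5 | 1⟩

Signatures (|P|; sorted positive RHS coefficients), sorted:
    ⟨2 | 0⟩
    ⟨2 | 1⟩
    ⟨2 | 1 1⟩
    ⟨2 | 1 1⟩
    ⟨2 | 1 1 1⟩
    ⟨2 | 1 1 1⟩
    ⟨2 | 1 1 1⟩
    ⟨2 | 1 1 1 1⟩
    ⟨2 | 1 1 1 2⟩
    ⟨2 | 1 1 1 2⟩
    ⟨2 | 1 1 2 2⟩
    ⟨3 | 0⟩
    ⟨3 | 0⟩
    ⟨3 | 1⟩
    ⟨4 | 1⟩
    ⟨4 | 2⟩
    ⟨5 | 1⟩


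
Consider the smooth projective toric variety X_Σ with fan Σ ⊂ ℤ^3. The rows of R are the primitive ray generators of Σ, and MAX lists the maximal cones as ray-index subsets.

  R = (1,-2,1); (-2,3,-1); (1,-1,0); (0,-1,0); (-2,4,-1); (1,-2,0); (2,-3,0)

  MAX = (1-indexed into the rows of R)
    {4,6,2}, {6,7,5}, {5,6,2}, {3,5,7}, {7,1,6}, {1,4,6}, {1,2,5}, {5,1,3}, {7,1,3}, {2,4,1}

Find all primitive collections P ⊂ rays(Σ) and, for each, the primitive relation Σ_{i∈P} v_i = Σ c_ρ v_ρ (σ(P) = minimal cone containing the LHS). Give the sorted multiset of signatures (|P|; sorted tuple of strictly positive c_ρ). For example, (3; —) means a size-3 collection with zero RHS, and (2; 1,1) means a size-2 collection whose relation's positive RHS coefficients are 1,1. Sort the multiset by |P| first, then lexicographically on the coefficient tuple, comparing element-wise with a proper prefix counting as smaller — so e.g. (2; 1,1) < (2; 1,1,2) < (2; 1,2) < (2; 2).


9 collections generate NE(X_Σ); each relation:

  P={3,4}:  v_{3} + v_{4} = v_{6}  →  sig = (2; 1)
  P={3,6}:  v_{3} + v_{6} = v_{7}  →  sig = (2; 1)
  P={4,5}:  v_{4} + v_{5} = v_{2}  →  sig = (2; 1)
  P={2,3}:  v_{2} + v_{3} = v_{5} + v_{6}  →  sig = (2; 1,1)
  P={2,7}:  v_{2} + v_{7} = v_{5} + 2·v_{6}  →  sig = (2; 1,2)
  P={4,7}:  v_{4} + v_{7} = 2·v_{6}  →  sig = (2; 2)
  P={1,5,6}:  v_{1} + v_{5} + v_{6} = 0  →  sig = (3; —)
  P={1,2,6}:  v_{1} + v_{2} + v_{6} = v_{4}  →  sig = (3; 1)
  P={1,5,7}:  v_{1} + v_{5} + v_{7} = v_{3}  →  sig = (3; 1)

Hence PRS(X_Σ) =
{ (2; 1) ×3,  (2; 1,1),  (2; 1,2),  (2; 2),  (3; —),  (3; 1) ×2 }


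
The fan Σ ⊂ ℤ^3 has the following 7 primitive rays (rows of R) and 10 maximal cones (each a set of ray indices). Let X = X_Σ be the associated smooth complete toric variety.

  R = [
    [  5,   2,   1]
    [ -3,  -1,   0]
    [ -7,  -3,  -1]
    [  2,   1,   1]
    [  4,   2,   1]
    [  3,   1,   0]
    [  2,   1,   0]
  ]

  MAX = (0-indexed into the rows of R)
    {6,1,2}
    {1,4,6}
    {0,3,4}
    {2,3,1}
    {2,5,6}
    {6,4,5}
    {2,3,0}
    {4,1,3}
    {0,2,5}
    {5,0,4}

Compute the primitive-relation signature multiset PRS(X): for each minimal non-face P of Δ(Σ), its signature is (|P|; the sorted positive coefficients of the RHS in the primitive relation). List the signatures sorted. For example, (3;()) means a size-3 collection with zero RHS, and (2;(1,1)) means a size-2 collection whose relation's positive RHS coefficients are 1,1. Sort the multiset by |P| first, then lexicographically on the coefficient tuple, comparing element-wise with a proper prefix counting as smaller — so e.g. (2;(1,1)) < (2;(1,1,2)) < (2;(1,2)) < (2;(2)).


6 collections generate NE(X_Σ); each relation:

  • {1,5}:  v_{1} + v_{5} = 0  →  sig = (2;())
  • {0,1}:  v_{0} + v_{1} = v_{3}  →  sig = (2;(1))
  • {2,4}:  v_{2} + v_{4} = v_{1}  →  sig = (2;(1))
  • {3,5}:  v_{3} + v_{5} = v_{0}  →  sig = (2;(1))
  • {3,6}:  v_{3} + v_{6} = v_{4}  →  sig = (2;(1))
  • {0,6}:  v_{0} + v_{6} = v_{4} + v_{5}  →  sig = (2;(1,1))

so the primitive-relation signature multiset is
{ (2;()),  (2;(1)) ×4,  (2;(1,1)) }


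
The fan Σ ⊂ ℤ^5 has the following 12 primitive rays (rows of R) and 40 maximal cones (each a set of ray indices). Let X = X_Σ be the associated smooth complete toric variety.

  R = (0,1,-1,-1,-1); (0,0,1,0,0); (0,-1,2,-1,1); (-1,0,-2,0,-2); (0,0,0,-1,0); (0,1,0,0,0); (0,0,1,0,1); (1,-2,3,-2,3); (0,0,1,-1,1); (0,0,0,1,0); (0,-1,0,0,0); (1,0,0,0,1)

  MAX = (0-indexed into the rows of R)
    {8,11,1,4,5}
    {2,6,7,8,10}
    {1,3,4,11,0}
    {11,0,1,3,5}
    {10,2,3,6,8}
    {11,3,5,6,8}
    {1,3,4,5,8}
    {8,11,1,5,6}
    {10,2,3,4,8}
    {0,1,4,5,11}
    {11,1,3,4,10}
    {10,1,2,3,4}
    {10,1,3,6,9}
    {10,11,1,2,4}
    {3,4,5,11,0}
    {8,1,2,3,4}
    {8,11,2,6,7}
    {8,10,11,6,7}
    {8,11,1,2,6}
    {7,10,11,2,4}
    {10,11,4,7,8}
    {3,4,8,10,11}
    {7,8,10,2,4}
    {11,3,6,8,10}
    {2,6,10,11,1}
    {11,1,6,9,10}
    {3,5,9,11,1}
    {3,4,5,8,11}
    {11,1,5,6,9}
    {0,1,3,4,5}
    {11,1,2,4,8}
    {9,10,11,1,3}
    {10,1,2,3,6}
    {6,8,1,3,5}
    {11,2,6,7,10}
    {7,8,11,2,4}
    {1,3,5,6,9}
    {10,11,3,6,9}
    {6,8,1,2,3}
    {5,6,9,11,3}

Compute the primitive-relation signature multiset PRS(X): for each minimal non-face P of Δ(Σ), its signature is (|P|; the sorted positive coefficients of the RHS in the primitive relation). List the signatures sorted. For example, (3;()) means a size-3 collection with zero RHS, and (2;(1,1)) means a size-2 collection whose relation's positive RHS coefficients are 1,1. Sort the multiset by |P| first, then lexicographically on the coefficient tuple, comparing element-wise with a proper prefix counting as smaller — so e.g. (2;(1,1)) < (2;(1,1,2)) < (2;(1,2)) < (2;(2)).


Δ(Σ) — 12 vertices, 22 min non-faces:

  {4,9}:  v_{4} + v_{9} = 0  so sig = (2;())
  {5,10}:  v_{5} + v_{10} = 0  so sig = (2;())
  {4,6}:  v_{4} + v_{6} = v_{8}  so sig = (2;(1))
  {8,9}:  v_{8} + v_{9} = v_{6}  so sig = (2;(1))
  {0,6}:  v_{0} + v_{6} = v_{4} + v_{5}  so sig = (2;(1,1))
  {2,5}:  v_{2} + v_{5} = v_{1} + v_{8}  so sig = (2;(1,1))
  {2,9}:  v_{2} + v_{9} = v_{1} + v_{6} + v_{10}  so sig = (2;(1,1,1))
  {5,7}:  v_{5} + v_{7} = v_{2} + v_{8} + v_{11}  so sig = (2;(1,1,1))
  {0,9}:  v_{0} + v_{9} = v_{1} + v_{3} + v_{5} + v_{11}  so sig = (2;(1,1,1,1))
  {0,10}:  v_{0} + v_{10} = v_{1} + v_{3} + v_{4} + v_{11}  so sig = (2;(1,1,1,1))
  {7,9}:  v_{7} + v_{9} = v_{2} + v_{6} + v_{10} + v_{11}  so sig = (2;(1,1,1,1))
  {0,7}:  v_{0} + v_{7} = v_{2} + 2·v_{4} + v_{11}  so sig = (2;(1,1,2))
  {3,7}:  v_{3} + v_{7} = v_{4} + v_{8} + 2·v_{10}  so sig = (2;(1,1,2))
  {0,2}:  v_{0} + v_{2} = v_{1} + 2·v_{4}  so sig = (2;(1,2))
  {0,8}:  v_{0} + v_{8} = 2·v_{4} + v_{5}  so sig = (2;(1,2))
  {1,7}:  v_{1} + v_{7} = 2·v_{2} + v_{11}  so sig = (2;(1,2))
  {1,8,10}:  v_{1} + v_{8} + v_{10} = v_{2}  so sig = (3;(1))
  {2,3,11}:  v_{2} + v_{3} + v_{11} = v_{4} + v_{10}  so sig = (3;(1,1))
  {1,3,6,11}:  v_{1} + v_{3} + v_{6} + v_{11} = 0  so sig = (4;())
  {1,3,8,11}:  v_{1} + v_{3} + v_{8} + v_{11} = v_{4}  so sig = (4;(1))
  {2,8,10,11}:  v_{2} + v_{8} + v_{10} + v_{11} = v_{7}  so sig = (4;(1))
  {1,3,4,5,11}:  v_{1} + v_{3} + v_{4} + v_{5} + v_{11} = v_{0}  so sig = (5;(1))

Hence PRS(X_Σ) =
{ (2;()) ×2,  (2;(1)) ×2,  (2;(1,1)) ×2,  (2;(1,1,1)) ×2,  (2;(1,1,1,1)) ×3,  (2;(1,1,2)) ×2,  (2;(1,2)) ×3,  (3;(1)),  (3;(1,1)),  (4;()),  (4;(1)) ×2,  (5;(1)) }


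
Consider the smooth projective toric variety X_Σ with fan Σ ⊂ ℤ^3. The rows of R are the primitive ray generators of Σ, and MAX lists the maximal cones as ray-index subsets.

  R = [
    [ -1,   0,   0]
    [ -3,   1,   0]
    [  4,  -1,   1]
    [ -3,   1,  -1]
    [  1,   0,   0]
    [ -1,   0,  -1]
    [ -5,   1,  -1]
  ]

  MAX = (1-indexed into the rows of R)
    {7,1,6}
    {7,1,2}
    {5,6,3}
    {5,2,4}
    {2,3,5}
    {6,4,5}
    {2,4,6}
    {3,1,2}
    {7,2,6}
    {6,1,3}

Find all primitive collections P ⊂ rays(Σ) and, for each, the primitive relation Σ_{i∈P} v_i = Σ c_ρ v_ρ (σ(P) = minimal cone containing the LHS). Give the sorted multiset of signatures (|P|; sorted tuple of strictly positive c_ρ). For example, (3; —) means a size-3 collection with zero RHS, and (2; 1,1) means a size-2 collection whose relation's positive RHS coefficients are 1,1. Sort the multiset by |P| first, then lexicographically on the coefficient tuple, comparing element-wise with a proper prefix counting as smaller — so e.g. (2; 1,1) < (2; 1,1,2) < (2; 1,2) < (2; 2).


Σ has 9 primitive collections:

  • {1,5}:  v_{1} + v_{5} = 0  →  sig = (2; —)
  • {3,4}:  v_{3} + v_{4} = v_{5}  →  sig = (2; 1)
  • {3,7}:  v_{3} + v_{7} = v_{1}  →  sig = (2; 1)
  • {1,4}:  v_{1} + v_{4} = v_{2} + v_{6}  →  sig = (2; 1,1)
  • {5,7}:  v_{5} + v_{7} = v_{2} + v_{6}  →  sig = (2; 1,1)
  • {4,7}:  v_{4} + v_{7} = 2·v_{2} + 2·v_{6}  →  sig = (2; 2,2)
  • {2,3,6}:  v_{2} + v_{3} + v_{6} = 0  →  sig = (3; —)
  • {1,2,6}:  v_{1} + v_{2} + v_{6} = v_{7}  →  sig = (3; 1)
  • {2,5,6}:  v_{2} + v_{5} + v_{6} = v_{4}  →  sig = (3; 1)

Signatures (|P|; sorted positive RHS coefficients), sorted:
    |P|=2: 6 collections, coeffs (), (1), (1), (1,1), (1,1), (2,2)
    |P|=3: 3 collections, coeffs (), (1), (1)


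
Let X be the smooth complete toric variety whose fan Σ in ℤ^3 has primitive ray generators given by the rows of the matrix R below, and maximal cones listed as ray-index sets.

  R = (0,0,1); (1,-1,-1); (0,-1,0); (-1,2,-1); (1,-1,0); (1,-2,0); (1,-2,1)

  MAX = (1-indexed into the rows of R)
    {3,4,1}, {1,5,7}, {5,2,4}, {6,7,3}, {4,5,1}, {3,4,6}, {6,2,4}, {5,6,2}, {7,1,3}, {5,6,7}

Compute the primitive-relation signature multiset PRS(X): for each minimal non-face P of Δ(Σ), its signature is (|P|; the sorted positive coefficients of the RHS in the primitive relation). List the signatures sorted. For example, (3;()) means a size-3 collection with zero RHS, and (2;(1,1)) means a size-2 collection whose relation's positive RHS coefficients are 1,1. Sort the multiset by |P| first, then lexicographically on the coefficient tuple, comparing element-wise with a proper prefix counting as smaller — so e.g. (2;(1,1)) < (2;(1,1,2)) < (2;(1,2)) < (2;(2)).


Δ(Σ) — 7 vertices, 7 min non-faces:

  P={4,7}:  v_{4} + v_{7} = 0 — sig = (2;())
  P={1,2}:  v_{1} + v_{2} = v_{5} — sig = (2;(1))
  P={1,6}:  v_{1} + v_{6} = v_{7} — sig = (2;(1))
  P={3,5}:  v_{3} + v_{5} = v_{6} — sig = (2;(1))
  P={2,7}:  v_{2} + v_{7} = v_{5} + v_{6} — sig = (2;(1,1))
  P={2,3}:  v_{2} + v_{3} = v_{4} + 2·v_{6} — sig = (2;(1,2))
  P={4,5,6}:  v_{4} + v_{5} + v_{6} = v_{2} — sig = (3;(1))

Sorted signature multiset PRS(X):
{ (2;()),  (2;(1)) ×3,  (2;(1,1)),  (2;(1,2)),  (3;(1)) }


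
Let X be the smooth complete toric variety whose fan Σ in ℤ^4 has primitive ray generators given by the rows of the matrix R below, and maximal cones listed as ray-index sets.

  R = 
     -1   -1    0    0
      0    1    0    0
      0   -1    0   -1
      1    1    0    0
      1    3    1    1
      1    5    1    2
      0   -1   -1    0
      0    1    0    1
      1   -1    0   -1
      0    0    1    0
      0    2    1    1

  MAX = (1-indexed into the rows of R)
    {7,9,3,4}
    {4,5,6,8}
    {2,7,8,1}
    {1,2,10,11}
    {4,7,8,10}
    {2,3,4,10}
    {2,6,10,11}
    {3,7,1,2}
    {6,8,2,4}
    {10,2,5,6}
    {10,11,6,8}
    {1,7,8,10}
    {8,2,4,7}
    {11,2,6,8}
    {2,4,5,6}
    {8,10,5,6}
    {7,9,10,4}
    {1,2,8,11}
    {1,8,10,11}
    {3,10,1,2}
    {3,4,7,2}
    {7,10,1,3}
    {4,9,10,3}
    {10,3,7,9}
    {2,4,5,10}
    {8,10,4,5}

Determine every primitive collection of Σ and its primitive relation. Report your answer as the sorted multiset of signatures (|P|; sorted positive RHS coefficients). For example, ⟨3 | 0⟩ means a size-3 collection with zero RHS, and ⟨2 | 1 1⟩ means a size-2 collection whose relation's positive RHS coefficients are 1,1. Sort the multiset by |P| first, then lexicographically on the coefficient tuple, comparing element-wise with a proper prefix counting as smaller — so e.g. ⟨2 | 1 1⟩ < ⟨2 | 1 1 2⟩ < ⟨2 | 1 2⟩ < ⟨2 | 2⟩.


23 minimal non-faces of Δ(Σ) (on 11 rays):

  P={1,4}:  v_{1} + v_{4} = 0  ⇒ sig = ⟨2 | 0⟩
  P={3,8}:  v_{3} + v_{8} = 0  ⇒ sig = ⟨2 | 0⟩
  P={1,5}:  v_{1} + v_{5} = v_{11}  ⇒ sig = ⟨2 | 1⟩
  P={4,11}:  v_{4} + v_{11} = v_{5}  ⇒ sig = ⟨2 | 1⟩
  P={7,11}:  v_{7} + v_{11} = v_{8}  ⇒ sig = ⟨2 | 1⟩
  P={2,9}:  v_{2} + v_{9} = v_{3} + v_{4}  ⇒ sig = ⟨2 | 1 1⟩
  P={3,6}:  v_{3} + v_{6} = v_{2} + v_{5}  ⇒ sig = ⟨2 | 1 1⟩
  P={3,11}:  v_{3} + v_{11} = v_{2} + v_{10}  ⇒ sig = ⟨2 | 1 1⟩
  P={5,7}:  v_{5} + v_{7} = v_{4} + v_{8}  ⇒ sig = ⟨2 | 1 1⟩
  P={5,11}:  v_{5} + v_{11} = v_{6} + v_{10}  ⇒ sig = ⟨2 | 1 1⟩
  P={6,9}:  v_{6} + v_{9} = v_{4} + v_{5}  ⇒ sig = ⟨2 | 1 1⟩
  P={9,11}:  v_{9} + v_{11} = v_{4} + v_{10}  ⇒ sig = ⟨2 | 1 1⟩
  P={1,6}:  v_{1} + v_{6} = v_{2} + v_{8} + v_{11}  ⇒ sig = ⟨2 | 1 1 1⟩
  P={1,9}:  v_{1} + v_{9} = v_{3} + v_{7} + v_{10}  ⇒ sig = ⟨2 | 1 1 1⟩
  P={3,5}:  v_{3} + v_{5} = v_{2} + v_{4} + v_{10}  ⇒ sig = ⟨2 | 1 1 1⟩
  P={8,9}:  v_{8} + v_{9} = v_{4} + v_{7} + v_{10}  ⇒ sig = ⟨2 | 1 1 1⟩
  P={6,7}:  v_{6} + v_{7} = v_{2} + v_{4} + 2·v_{8}  ⇒ sig = ⟨2 | 1 1 2⟩
  P={5,9}:  v_{5} + v_{9} = 2·v_{4} + v_{10}  ⇒ sig = ⟨2 | 1 2⟩
  P={2,7,10}:  v_{2} + v_{7} + v_{10} = 0  ⇒ sig = ⟨3 | 0⟩
  P={2,5,8}:  v_{2} + v_{5} + v_{8} = v_{6}  ⇒ sig = ⟨3 | 1⟩
  P={2,8,10}:  v_{2} + v_{8} + v_{10} = v_{11}  ⇒ sig = ⟨3 | 1⟩
  P={4,6,10}:  v_{4} + v_{6} + v_{10} = 2·v_{5}  ⇒ sig = ⟨3 | 2⟩
  P={3,4,7,10}:  v_{3} + v_{4} + v_{7} + v_{10} = v_{9}  ⇒ sig = ⟨4 | 1⟩

Hence PRS(X_Σ) =
{ ⟨2 | 0⟩ ×2,  ⟨2 | 1⟩ ×3,  ⟨2 | 1 1⟩ ×7,  ⟨2 | 1 1 1⟩ ×4,  ⟨2 | 1 1 2⟩,  ⟨2 | 1 2⟩,  ⟨3 | 0⟩,  ⟨3 | 1⟩ ×2,  ⟨3 | 2⟩,  ⟨4 | 1⟩ }
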